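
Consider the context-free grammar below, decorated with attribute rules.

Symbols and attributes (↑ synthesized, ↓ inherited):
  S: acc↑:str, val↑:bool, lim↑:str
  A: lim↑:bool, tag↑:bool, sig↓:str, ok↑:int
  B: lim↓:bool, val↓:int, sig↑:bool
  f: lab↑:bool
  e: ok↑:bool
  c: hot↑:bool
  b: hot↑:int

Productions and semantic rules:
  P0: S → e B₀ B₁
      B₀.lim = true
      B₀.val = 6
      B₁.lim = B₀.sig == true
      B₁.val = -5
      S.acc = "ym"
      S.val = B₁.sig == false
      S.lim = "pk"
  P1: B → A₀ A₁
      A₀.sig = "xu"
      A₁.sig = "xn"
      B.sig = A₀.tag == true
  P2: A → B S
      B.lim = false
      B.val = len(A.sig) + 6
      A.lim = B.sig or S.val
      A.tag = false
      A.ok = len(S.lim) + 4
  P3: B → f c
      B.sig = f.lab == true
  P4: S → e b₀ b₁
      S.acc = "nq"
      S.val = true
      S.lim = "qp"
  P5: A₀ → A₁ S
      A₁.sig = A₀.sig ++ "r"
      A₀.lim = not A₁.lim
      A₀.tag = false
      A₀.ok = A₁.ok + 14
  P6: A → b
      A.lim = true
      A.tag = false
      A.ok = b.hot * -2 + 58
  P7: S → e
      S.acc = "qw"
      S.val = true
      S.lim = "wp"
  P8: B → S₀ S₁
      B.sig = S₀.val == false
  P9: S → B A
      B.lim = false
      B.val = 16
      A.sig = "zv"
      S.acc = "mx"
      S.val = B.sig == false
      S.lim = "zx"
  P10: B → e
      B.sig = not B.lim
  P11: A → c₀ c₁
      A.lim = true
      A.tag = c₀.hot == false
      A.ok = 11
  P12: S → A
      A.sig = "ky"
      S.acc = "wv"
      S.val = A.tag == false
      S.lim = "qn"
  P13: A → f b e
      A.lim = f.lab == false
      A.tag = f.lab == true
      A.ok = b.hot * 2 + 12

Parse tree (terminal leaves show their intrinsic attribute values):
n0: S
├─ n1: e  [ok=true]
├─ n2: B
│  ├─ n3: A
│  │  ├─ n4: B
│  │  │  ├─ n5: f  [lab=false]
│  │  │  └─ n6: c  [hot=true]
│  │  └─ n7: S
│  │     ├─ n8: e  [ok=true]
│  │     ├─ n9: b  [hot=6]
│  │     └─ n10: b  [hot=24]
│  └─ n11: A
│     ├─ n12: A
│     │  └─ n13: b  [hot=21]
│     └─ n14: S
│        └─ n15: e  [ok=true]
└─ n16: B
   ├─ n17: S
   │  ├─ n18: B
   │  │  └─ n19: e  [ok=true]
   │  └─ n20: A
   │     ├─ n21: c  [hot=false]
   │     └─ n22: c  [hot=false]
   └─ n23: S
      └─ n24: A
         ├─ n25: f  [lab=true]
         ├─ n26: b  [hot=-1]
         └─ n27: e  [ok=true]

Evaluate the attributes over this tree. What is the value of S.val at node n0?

1. n1.ok = true  [terminal]
2. n2.lim = true  [true]
3. n2.val = 6  [6]
4. n3.sig = "xu"  ["xu"]
5. n4.lim = false  [false]
6. n4.val = 8  [len(A.sig) + 6]
7. n5.lab = false  [terminal]
8. n6.hot = true  [terminal]
9. n4.sig = false  [f.lab == true]
10. n8.ok = true  [terminal]
11. n9.hot = 6  [terminal]
12. n10.hot = 24  [terminal]
13. n7.acc = "nq"  ["nq"]
14. n7.val = true  [true]
15. n7.lim = "qp"  ["qp"]
16. n3.lim = true  [B.sig or S.val]
17. n3.tag = false  [false]
18. n3.ok = 6  [len(S.lim) + 4]
19. n11.sig = "xn"  ["xn"]
20. n12.sig = "xnr"  [A₀.sig ++ "r"]
21. n13.hot = 21  [terminal]
22. n12.lim = true  [true]
23. n12.tag = false  [false]
24. n12.ok = 16  [b.hot * -2 + 58]
25. n15.ok = true  [terminal]
26. n14.acc = "qw"  ["qw"]
27. n14.val = true  [true]
28. n14.lim = "wp"  ["wp"]
29. n11.lim = false  [not A₁.lim]
30. n11.tag = false  [false]
31. n11.ok = 30  [A₁.ok + 14]
32. n2.sig = false  [A₀.tag == true]
33. n16.lim = false  [B₀.sig == true]
34. n16.val = -5  [-5]
35. n18.lim = false  [false]
36. n18.val = 16  [16]
37. n19.ok = true  [terminal]
38. n18.sig = true  [not B.lim]
39. n20.sig = "zv"  ["zv"]
40. n21.hot = false  [terminal]
41. n22.hot = false  [terminal]
42. n20.lim = true  [true]
43. n20.tag = true  [c₀.hot == false]
44. n20.ok = 11  [11]
45. n17.acc = "mx"  ["mx"]
46. n17.val = false  [B.sig == false]
47. n17.lim = "zx"  ["zx"]
48. n24.sig = "ky"  ["ky"]
49. n25.lab = true  [terminal]
50. n26.hot = -1  [terminal]
51. n27.ok = true  [terminal]
52. n24.lim = false  [f.lab == false]
53. n24.tag = true  [f.lab == true]
54. n24.ok = 10  [b.hot * 2 + 12]
55. n23.acc = "wv"  ["wv"]
56. n23.val = false  [A.tag == false]
57. n23.lim = "qn"  ["qn"]
58. n16.sig = true  [S₀.val == false]
59. n0.acc = "ym"  ["ym"]
60. n0.val = false  [B₁.sig == false]
61. n0.lim = "pk"  ["pk"]

false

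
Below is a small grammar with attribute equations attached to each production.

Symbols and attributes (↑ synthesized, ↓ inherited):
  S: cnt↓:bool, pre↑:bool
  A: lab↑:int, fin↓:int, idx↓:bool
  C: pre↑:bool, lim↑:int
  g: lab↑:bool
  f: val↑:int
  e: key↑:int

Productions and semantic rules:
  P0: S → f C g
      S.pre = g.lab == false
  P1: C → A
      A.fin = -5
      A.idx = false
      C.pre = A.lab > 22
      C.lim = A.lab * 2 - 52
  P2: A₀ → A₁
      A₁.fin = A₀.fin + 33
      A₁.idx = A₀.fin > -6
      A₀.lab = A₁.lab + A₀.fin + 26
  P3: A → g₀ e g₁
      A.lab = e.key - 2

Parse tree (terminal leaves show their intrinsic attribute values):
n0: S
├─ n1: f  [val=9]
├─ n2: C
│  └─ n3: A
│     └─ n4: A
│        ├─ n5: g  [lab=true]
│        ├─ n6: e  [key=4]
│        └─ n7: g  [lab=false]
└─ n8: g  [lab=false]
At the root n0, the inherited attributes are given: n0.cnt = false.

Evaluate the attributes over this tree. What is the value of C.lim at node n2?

1. n0.cnt = false  [given at root]
2. n1.val = 9  [terminal]
3. n3.fin = -5  [-5]
4. n3.idx = false  [false]
5. n4.fin = 28  [A₀.fin + 33]
6. n4.idx = true  [A₀.fin > -6]
7. n5.lab = true  [terminal]
8. n6.key = 4  [terminal]
9. n7.lab = false  [terminal]
10. n4.lab = 2  [e.key - 2]
11. n3.lab = 23  [A₁.lab + A₀.fin + 26]
12. n2.pre = true  [A.lab > 22]
13. n2.lim = -6  [A.lab * 2 - 52]
14. n8.lab = false  [terminal]
15. n0.pre = true  [g.lab == false]

-6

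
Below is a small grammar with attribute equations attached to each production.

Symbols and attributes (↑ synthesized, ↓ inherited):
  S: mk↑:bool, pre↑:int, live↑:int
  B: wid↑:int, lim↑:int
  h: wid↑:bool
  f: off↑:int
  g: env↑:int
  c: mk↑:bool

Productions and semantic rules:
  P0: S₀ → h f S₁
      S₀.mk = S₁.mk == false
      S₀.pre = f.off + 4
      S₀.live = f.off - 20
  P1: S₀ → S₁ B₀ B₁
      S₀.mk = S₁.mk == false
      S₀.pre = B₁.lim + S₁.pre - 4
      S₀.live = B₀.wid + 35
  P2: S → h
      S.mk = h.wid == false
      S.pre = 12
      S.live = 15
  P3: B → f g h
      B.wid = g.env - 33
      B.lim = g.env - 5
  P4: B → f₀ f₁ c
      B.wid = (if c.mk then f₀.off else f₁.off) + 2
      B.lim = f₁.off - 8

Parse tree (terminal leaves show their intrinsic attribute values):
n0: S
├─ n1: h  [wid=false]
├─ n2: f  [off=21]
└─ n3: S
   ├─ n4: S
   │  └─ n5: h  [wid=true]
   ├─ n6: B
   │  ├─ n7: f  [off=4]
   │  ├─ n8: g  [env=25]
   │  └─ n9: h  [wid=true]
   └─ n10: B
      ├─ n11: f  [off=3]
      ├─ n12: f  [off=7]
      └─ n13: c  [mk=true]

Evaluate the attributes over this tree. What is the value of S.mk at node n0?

false

1. n1.wid = false  [terminal]
2. n2.off = 21  [terminal]
3. n5.wid = true  [terminal]
4. n4.mk = false  [h.wid == false]
5. n4.pre = 12  [12]
6. n4.live = 15  [15]
7. n7.off = 4  [terminal]
8. n8.env = 25  [terminal]
9. n9.wid = true  [terminal]
10. n6.wid = -8  [g.env - 33]
11. n6.lim = 20  [g.env - 5]
12. n11.off = 3  [terminal]
13. n12.off = 7  [terminal]
14. n13.mk = true  [terminal]
15. n10.wid = 5  [(if c.mk then f₀.off else f₁.off) + 2]
16. n10.lim = -1  [f₁.off - 8]
17. n3.mk = true  [S₁.mk == false]
18. n3.pre = 7  [B₁.lim + S₁.pre - 4]
19. n3.live = 27  [B₀.wid + 35]
20. n0.mk = false  [S₁.mk == false]
21. n0.pre = 25  [f.off + 4]
22. n0.live = 1  [f.off - 20]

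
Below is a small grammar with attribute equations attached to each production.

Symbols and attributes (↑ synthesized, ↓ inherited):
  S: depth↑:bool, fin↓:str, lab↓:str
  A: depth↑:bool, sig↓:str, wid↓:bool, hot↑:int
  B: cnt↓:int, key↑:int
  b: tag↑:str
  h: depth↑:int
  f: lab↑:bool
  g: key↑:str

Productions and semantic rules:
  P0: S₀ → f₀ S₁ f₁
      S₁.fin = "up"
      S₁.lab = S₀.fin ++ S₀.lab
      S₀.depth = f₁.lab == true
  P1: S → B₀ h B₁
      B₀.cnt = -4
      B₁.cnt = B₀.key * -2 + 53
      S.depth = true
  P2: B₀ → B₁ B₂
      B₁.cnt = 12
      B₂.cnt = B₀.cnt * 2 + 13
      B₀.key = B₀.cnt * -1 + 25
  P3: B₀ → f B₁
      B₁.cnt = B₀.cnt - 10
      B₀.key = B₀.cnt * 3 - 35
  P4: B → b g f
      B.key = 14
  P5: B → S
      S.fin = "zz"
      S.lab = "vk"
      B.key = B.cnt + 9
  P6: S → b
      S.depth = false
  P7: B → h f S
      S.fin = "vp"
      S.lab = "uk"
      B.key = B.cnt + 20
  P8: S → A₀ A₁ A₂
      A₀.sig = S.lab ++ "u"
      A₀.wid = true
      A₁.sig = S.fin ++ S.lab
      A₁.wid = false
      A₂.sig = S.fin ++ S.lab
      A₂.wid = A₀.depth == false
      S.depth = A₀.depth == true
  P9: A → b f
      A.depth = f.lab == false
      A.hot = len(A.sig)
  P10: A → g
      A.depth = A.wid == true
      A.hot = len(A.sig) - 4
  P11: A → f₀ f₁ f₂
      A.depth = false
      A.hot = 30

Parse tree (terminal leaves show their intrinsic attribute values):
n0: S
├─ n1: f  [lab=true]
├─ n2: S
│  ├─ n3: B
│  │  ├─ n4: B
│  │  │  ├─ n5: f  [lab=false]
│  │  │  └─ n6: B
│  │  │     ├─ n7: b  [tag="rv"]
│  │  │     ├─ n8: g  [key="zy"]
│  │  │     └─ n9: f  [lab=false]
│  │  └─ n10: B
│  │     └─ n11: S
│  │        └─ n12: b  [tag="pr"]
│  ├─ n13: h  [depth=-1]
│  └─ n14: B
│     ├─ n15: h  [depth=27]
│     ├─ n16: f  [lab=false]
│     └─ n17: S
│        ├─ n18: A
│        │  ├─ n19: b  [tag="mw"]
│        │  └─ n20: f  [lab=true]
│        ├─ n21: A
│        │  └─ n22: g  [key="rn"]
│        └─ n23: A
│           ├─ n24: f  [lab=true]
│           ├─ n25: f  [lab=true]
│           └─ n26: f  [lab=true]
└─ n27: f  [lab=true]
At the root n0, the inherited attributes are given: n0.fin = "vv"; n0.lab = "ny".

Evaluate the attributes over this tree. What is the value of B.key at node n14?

15

1. n0.fin = "vv"  [given at root]
2. n0.lab = "ny"  [given at root]
3. n1.lab = true  [terminal]
4. n2.fin = "up"  ["up"]
5. n2.lab = "vvny"  [S₀.fin ++ S₀.lab]
6. n3.cnt = -4  [-4]
7. n4.cnt = 12  [12]
8. n5.lab = false  [terminal]
9. n6.cnt = 2  [B₀.cnt - 10]
10. n7.tag = "rv"  [terminal]
11. n8.key = "zy"  [terminal]
12. n9.lab = false  [terminal]
13. n6.key = 14  [14]
14. n4.key = 1  [B₀.cnt * 3 - 35]
15. n10.cnt = 5  [B₀.cnt * 2 + 13]
16. n11.fin = "zz"  ["zz"]
17. n11.lab = "vk"  ["vk"]
18. n12.tag = "pr"  [terminal]
19. n11.depth = false  [false]
20. n10.key = 14  [B.cnt + 9]
21. n3.key = 29  [B₀.cnt * -1 + 25]
22. n13.depth = -1  [terminal]
23. n14.cnt = -5  [B₀.key * -2 + 53]
24. n15.depth = 27  [terminal]
25. n16.lab = false  [terminal]
26. n17.fin = "vp"  ["vp"]
27. n17.lab = "uk"  ["uk"]
28. n18.sig = "uku"  [S.lab ++ "u"]
29. n18.wid = true  [true]
30. n19.tag = "mw"  [terminal]
31. n20.lab = true  [terminal]
32. n18.depth = false  [f.lab == false]
33. n18.hot = 3  [len(A.sig)]
34. n21.sig = "vpuk"  [S.fin ++ S.lab]
35. n21.wid = false  [false]
36. n22.key = "rn"  [terminal]
37. n21.depth = false  [A.wid == true]
38. n21.hot = 0  [len(A.sig) - 4]
39. n23.sig = "vpuk"  [S.fin ++ S.lab]
40. n23.wid = true  [A₀.depth == false]
41. n24.lab = true  [terminal]
42. n25.lab = true  [terminal]
43. n26.lab = true  [terminal]
44. n23.depth = false  [false]
45. n23.hot = 30  [30]
46. n17.depth = false  [A₀.depth == true]
47. n14.key = 15  [B.cnt + 20]
48. n2.depth = true  [true]
49. n27.lab = true  [terminal]
50. n0.depth = true  [f₁.lab == true]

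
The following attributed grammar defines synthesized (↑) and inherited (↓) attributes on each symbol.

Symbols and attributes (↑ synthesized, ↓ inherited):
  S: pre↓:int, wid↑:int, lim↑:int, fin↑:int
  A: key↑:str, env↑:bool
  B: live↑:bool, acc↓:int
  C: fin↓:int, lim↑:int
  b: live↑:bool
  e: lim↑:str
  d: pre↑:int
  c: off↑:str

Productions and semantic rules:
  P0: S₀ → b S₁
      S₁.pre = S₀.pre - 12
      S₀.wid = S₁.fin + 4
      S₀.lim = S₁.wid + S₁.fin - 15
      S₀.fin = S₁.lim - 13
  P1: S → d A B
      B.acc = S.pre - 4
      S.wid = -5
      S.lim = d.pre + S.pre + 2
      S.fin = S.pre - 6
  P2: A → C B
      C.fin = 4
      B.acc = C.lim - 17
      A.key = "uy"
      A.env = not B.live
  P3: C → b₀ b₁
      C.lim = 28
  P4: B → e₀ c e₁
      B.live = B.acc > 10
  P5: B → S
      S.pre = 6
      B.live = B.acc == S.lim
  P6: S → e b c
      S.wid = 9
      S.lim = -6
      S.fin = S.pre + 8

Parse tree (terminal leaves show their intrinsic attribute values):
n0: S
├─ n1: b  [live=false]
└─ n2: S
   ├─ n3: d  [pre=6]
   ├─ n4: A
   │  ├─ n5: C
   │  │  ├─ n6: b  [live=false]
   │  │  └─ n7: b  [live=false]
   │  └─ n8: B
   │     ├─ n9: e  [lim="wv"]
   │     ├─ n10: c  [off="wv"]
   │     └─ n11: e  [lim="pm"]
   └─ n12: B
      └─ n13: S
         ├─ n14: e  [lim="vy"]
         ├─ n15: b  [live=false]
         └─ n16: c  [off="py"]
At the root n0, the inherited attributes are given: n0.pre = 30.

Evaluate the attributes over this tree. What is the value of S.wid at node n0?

16

1. n0.pre = 30  [given at root]
2. n1.live = false  [terminal]
3. n2.pre = 18  [S₀.pre - 12]
4. n3.pre = 6  [terminal]
5. n5.fin = 4  [4]
6. n6.live = false  [terminal]
7. n7.live = false  [terminal]
8. n5.lim = 28  [28]
9. n8.acc = 11  [C.lim - 17]
10. n9.lim = "wv"  [terminal]
11. n10.off = "wv"  [terminal]
12. n11.lim = "pm"  [terminal]
13. n8.live = true  [B.acc > 10]
14. n4.key = "uy"  ["uy"]
15. n4.env = false  [not B.live]
16. n12.acc = 14  [S.pre - 4]
17. n13.pre = 6  [6]
18. n14.lim = "vy"  [terminal]
19. n15.live = false  [terminal]
20. n16.off = "py"  [terminal]
21. n13.wid = 9  [9]
22. n13.lim = -6  [-6]
23. n13.fin = 14  [S.pre + 8]
24. n12.live = false  [B.acc == S.lim]
25. n2.wid = -5  [-5]
26. n2.lim = 26  [d.pre + S.pre + 2]
27. n2.fin = 12  [S.pre - 6]
28. n0.wid = 16  [S₁.fin + 4]
29. n0.lim = -8  [S₁.wid + S₁.fin - 15]
30. n0.fin = 13  [S₁.lim - 13]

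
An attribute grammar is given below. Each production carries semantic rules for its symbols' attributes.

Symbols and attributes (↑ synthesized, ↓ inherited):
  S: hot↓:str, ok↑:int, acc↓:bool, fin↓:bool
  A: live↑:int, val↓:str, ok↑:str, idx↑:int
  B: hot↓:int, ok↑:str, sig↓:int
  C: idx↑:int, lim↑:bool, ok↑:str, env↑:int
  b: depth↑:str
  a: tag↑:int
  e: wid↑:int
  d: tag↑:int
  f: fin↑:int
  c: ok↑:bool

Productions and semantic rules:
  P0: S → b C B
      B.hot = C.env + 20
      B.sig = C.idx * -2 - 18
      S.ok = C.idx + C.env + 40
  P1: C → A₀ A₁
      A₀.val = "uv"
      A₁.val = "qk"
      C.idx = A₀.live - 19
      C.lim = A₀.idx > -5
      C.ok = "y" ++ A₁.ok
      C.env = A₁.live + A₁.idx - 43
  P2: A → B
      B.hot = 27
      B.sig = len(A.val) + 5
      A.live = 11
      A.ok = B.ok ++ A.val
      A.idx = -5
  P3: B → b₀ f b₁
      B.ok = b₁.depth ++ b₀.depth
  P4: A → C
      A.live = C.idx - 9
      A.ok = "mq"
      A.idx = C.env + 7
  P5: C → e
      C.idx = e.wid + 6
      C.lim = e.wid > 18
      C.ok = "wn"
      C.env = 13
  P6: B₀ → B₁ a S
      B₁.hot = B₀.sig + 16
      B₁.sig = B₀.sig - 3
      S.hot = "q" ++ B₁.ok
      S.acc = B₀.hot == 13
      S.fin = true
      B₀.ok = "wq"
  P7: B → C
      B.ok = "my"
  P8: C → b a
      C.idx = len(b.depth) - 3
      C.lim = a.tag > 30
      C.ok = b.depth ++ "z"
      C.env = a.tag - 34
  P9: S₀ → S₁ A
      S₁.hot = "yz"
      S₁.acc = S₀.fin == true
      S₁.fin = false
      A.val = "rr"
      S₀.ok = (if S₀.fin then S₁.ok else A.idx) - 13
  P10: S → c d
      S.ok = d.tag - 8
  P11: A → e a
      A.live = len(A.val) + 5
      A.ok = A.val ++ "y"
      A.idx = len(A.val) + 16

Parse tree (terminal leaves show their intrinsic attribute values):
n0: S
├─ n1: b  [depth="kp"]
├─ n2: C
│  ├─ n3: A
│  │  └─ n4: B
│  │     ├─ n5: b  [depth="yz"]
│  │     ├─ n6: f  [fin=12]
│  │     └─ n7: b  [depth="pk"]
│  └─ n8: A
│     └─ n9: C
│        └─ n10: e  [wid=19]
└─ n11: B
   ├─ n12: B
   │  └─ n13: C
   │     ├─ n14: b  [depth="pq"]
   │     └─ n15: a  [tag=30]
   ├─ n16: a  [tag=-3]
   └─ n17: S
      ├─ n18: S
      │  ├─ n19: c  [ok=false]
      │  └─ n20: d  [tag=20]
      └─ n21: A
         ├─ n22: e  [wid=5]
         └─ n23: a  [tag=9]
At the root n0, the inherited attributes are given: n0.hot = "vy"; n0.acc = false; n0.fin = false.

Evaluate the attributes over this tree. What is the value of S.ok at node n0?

25

1. n0.hot = "vy"  [given at root]
2. n0.acc = false  [given at root]
3. n0.fin = false  [given at root]
4. n1.depth = "kp"  [terminal]
5. n3.val = "uv"  ["uv"]
6. n4.hot = 27  [27]
7. n4.sig = 7  [len(A.val) + 5]
8. n5.depth = "yz"  [terminal]
9. n6.fin = 12  [terminal]
10. n7.depth = "pk"  [terminal]
11. n4.ok = "pkyz"  [b₁.depth ++ b₀.depth]
12. n3.live = 11  [11]
13. n3.ok = "pkyzuv"  [B.ok ++ A.val]
14. n3.idx = -5  [-5]
15. n8.val = "qk"  ["qk"]
16. n10.wid = 19  [terminal]
17. n9.idx = 25  [e.wid + 6]
18. n9.lim = true  [e.wid > 18]
19. n9.ok = "wn"  ["wn"]
20. n9.env = 13  [13]
21. n8.live = 16  [C.idx - 9]
22. n8.ok = "mq"  ["mq"]
23. n8.idx = 20  [C.env + 7]
24. n2.idx = -8  [A₀.live - 19]
25. n2.lim = false  [A₀.idx > -5]
26. n2.ok = "ymq"  ["y" ++ A₁.ok]
27. n2.env = -7  [A₁.live + A₁.idx - 43]
28. n11.hot = 13  [C.env + 20]
29. n11.sig = -2  [C.idx * -2 - 18]
30. n12.hot = 14  [B₀.sig + 16]
31. n12.sig = -5  [B₀.sig - 3]
32. n14.depth = "pq"  [terminal]
33. n15.tag = 30  [terminal]
34. n13.idx = -1  [len(b.depth) - 3]
35. n13.lim = false  [a.tag > 30]
36. n13.ok = "pqz"  [b.depth ++ "z"]
37. n13.env = -4  [a.tag - 34]
38. n12.ok = "my"  ["my"]
39. n16.tag = -3  [terminal]
40. n17.hot = "qmy"  ["q" ++ B₁.ok]
41. n17.acc = true  [B₀.hot == 13]
42. n17.fin = true  [true]
43. n18.hot = "yz"  ["yz"]
44. n18.acc = true  [S₀.fin == true]
45. n18.fin = false  [false]
46. n19.ok = false  [terminal]
47. n20.tag = 20  [terminal]
48. n18.ok = 12  [d.tag - 8]
49. n21.val = "rr"  ["rr"]
50. n22.wid = 5  [terminal]
51. n23.tag = 9  [terminal]
52. n21.live = 7  [len(A.val) + 5]
53. n21.ok = "rry"  [A.val ++ "y"]
54. n21.idx = 18  [len(A.val) + 16]
55. n17.ok = -1  [(if S₀.fin then S₁.ok else A.idx) - 13]
56. n11.ok = "wq"  ["wq"]
57. n0.ok = 25  [C.idx + C.env + 40]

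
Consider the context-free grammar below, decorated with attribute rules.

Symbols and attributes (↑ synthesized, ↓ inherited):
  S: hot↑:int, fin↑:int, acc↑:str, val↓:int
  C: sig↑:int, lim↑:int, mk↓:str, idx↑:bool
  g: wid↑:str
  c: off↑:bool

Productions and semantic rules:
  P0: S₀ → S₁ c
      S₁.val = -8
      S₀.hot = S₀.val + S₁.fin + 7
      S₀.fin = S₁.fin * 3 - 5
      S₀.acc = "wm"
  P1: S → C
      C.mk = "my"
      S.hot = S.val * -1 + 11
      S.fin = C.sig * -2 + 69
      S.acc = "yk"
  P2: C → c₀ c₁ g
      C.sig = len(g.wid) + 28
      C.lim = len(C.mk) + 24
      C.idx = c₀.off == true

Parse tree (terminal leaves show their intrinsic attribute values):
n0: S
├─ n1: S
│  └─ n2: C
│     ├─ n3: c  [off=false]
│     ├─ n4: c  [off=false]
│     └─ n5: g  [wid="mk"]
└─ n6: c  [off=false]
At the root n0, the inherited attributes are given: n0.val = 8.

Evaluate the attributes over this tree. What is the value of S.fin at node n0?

1. n0.val = 8  [given at root]
2. n1.val = -8  [-8]
3. n2.mk = "my"  ["my"]
4. n3.off = false  [terminal]
5. n4.off = false  [terminal]
6. n5.wid = "mk"  [terminal]
7. n2.sig = 30  [len(g.wid) + 28]
8. n2.lim = 26  [len(C.mk) + 24]
9. n2.idx = false  [c₀.off == true]
10. n1.hot = 19  [S.val * -1 + 11]
11. n1.fin = 9  [C.sig * -2 + 69]
12. n1.acc = "yk"  ["yk"]
13. n6.off = false  [terminal]
14. n0.hot = 24  [S₀.val + S₁.fin + 7]
15. n0.fin = 22  [S₁.fin * 3 - 5]
16. n0.acc = "wm"  ["wm"]

22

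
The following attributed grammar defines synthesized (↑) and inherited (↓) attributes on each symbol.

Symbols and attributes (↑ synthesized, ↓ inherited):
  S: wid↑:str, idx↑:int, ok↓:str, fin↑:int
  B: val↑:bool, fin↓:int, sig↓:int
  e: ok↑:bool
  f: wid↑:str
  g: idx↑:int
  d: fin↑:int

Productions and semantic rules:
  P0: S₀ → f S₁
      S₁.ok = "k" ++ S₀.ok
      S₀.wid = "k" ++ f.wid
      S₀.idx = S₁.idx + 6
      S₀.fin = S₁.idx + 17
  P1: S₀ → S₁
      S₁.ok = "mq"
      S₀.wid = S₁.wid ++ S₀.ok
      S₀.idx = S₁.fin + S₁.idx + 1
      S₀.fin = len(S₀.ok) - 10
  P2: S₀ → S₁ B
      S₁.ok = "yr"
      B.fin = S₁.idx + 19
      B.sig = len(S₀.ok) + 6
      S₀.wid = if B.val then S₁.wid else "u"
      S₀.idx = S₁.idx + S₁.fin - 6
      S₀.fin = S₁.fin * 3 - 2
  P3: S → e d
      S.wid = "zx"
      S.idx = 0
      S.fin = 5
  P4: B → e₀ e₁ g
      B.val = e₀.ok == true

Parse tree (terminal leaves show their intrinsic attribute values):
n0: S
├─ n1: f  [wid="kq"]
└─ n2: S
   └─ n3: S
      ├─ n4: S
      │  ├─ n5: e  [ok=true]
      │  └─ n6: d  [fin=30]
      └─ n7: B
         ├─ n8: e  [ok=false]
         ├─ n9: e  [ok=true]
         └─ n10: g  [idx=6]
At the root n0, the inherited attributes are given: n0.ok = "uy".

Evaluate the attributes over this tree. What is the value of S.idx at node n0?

1. n0.ok = "uy"  [given at root]
2. n1.wid = "kq"  [terminal]
3. n2.ok = "kuy"  ["k" ++ S₀.ok]
4. n3.ok = "mq"  ["mq"]
5. n4.ok = "yr"  ["yr"]
6. n5.ok = true  [terminal]
7. n6.fin = 30  [terminal]
8. n4.wid = "zx"  ["zx"]
9. n4.idx = 0  [0]
10. n4.fin = 5  [5]
11. n7.fin = 19  [S₁.idx + 19]
12. n7.sig = 8  [len(S₀.ok) + 6]
13. n8.ok = false  [terminal]
14. n9.ok = true  [terminal]
15. n10.idx = 6  [terminal]
16. n7.val = false  [e₀.ok == true]
17. n3.wid = "u"  [if B.val then S₁.wid else "u"]
18. n3.idx = -1  [S₁.idx + S₁.fin - 6]
19. n3.fin = 13  [S₁.fin * 3 - 2]
20. n2.wid = "ukuy"  [S₁.wid ++ S₀.ok]
21. n2.idx = 13  [S₁.fin + S₁.idx + 1]
22. n2.fin = -7  [len(S₀.ok) - 10]
23. n0.wid = "kkq"  ["k" ++ f.wid]
24. n0.idx = 19  [S₁.idx + 6]
25. n0.fin = 30  [S₁.idx + 17]

19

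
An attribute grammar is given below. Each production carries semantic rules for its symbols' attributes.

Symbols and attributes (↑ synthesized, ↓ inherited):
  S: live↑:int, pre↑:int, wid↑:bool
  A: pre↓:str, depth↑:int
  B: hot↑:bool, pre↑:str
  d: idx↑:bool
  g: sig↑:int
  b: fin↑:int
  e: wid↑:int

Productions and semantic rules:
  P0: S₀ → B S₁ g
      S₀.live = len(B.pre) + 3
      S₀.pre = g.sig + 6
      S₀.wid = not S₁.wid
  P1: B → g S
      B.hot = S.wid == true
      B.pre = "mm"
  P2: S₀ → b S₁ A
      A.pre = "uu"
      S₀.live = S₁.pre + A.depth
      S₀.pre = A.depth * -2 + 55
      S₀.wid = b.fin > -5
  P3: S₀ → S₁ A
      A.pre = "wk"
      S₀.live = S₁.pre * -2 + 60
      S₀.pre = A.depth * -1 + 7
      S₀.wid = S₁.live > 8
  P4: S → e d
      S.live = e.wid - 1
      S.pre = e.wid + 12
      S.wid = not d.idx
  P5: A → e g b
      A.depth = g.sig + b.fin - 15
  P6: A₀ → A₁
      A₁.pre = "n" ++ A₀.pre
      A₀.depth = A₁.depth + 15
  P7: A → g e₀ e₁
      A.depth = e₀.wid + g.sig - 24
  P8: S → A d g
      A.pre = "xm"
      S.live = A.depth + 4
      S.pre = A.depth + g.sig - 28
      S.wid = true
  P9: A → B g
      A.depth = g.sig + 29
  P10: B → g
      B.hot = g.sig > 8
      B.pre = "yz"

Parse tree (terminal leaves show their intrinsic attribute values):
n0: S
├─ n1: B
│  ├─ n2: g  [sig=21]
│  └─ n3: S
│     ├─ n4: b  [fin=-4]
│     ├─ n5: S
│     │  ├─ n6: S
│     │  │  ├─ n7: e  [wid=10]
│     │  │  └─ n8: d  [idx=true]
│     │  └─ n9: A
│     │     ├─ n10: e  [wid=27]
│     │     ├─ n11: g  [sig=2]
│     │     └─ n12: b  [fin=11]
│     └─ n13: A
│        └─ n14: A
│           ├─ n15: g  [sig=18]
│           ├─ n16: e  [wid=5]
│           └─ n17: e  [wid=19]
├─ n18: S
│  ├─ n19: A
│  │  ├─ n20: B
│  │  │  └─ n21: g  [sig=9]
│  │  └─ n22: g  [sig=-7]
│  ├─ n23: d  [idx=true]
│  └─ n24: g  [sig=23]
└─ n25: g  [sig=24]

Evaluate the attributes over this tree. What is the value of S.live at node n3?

1. n2.sig = 21  [terminal]
2. n4.fin = -4  [terminal]
3. n7.wid = 10  [terminal]
4. n8.idx = true  [terminal]
5. n6.live = 9  [e.wid - 1]
6. n6.pre = 22  [e.wid + 12]
7. n6.wid = false  [not d.idx]
8. n9.pre = "wk"  ["wk"]
9. n10.wid = 27  [terminal]
10. n11.sig = 2  [terminal]
11. n12.fin = 11  [terminal]
12. n9.depth = -2  [g.sig + b.fin - 15]
13. n5.live = 16  [S₁.pre * -2 + 60]
14. n5.pre = 9  [A.depth * -1 + 7]
15. n5.wid = true  [S₁.live > 8]
16. n13.pre = "uu"  ["uu"]
17. n14.pre = "nuu"  ["n" ++ A₀.pre]
18. n15.sig = 18  [terminal]
19. n16.wid = 5  [terminal]
20. n17.wid = 19  [terminal]
21. n14.depth = -1  [e₀.wid + g.sig - 24]
22. n13.depth = 14  [A₁.depth + 15]
23. n3.live = 23  [S₁.pre + A.depth]
24. n3.pre = 27  [A.depth * -2 + 55]
25. n3.wid = true  [b.fin > -5]
26. n1.hot = true  [S.wid == true]
27. n1.pre = "mm"  ["mm"]
28. n19.pre = "xm"  ["xm"]
29. n21.sig = 9  [terminal]
30. n20.hot = true  [g.sig > 8]
31. n20.pre = "yz"  ["yz"]
32. n22.sig = -7  [terminal]
33. n19.depth = 22  [g.sig + 29]
34. n23.idx = true  [terminal]
35. n24.sig = 23  [terminal]
36. n18.live = 26  [A.depth + 4]
37. n18.pre = 17  [A.depth + g.sig - 28]
38. n18.wid = true  [true]
39. n25.sig = 24  [terminal]
40. n0.live = 5  [len(B.pre) + 3]
41. n0.pre = 30  [g.sig + 6]
42. n0.wid = false  [not S₁.wid]

23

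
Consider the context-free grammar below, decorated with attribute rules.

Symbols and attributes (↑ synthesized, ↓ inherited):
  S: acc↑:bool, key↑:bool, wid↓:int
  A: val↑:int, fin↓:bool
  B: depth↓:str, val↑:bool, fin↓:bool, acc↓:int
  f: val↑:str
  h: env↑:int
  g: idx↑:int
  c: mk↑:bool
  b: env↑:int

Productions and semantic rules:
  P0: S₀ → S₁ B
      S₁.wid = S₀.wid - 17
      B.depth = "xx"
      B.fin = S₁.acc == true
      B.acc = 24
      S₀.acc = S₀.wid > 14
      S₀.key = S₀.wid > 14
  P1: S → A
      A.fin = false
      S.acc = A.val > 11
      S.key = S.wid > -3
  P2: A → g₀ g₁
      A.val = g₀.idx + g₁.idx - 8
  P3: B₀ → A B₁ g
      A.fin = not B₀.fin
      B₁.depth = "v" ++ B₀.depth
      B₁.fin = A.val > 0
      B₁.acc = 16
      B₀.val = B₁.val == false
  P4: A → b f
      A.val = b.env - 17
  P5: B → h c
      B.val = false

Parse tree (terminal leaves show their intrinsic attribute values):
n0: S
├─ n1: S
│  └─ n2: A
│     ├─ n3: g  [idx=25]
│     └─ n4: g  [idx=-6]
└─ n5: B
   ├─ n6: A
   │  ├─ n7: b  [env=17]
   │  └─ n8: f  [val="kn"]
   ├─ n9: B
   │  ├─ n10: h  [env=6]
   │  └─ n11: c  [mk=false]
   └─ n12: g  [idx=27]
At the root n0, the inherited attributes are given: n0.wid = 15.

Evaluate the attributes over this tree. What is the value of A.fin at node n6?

true

1. n0.wid = 15  [given at root]
2. n1.wid = -2  [S₀.wid - 17]
3. n2.fin = false  [false]
4. n3.idx = 25  [terminal]
5. n4.idx = -6  [terminal]
6. n2.val = 11  [g₀.idx + g₁.idx - 8]
7. n1.acc = false  [A.val > 11]
8. n1.key = true  [S.wid > -3]
9. n5.depth = "xx"  ["xx"]
10. n5.fin = false  [S₁.acc == true]
11. n5.acc = 24  [24]
12. n6.fin = true  [not B₀.fin]
13. n7.env = 17  [terminal]
14. n8.val = "kn"  [terminal]
15. n6.val = 0  [b.env - 17]
16. n9.depth = "vxx"  ["v" ++ B₀.depth]
17. n9.fin = false  [A.val > 0]
18. n9.acc = 16  [16]
19. n10.env = 6  [terminal]
20. n11.mk = false  [terminal]
21. n9.val = false  [false]
22. n12.idx = 27  [terminal]
23. n5.val = true  [B₁.val == false]
24. n0.acc = true  [S₀.wid > 14]
25. n0.key = true  [S₀.wid > 14]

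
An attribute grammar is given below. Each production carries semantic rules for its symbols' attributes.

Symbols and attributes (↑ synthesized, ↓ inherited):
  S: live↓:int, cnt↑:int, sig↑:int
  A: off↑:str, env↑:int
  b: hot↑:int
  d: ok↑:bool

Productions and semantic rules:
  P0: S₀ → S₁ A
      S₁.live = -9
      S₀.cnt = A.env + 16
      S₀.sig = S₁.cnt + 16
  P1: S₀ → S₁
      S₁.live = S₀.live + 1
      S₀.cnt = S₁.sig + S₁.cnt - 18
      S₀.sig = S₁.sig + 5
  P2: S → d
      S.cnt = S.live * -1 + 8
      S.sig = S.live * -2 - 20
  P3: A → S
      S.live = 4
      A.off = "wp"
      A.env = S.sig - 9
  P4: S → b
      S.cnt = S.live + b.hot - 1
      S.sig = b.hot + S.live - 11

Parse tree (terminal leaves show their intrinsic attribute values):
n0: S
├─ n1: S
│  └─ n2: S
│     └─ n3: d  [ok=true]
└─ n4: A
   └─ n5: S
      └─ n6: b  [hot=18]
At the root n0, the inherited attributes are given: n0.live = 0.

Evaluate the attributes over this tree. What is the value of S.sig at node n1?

1. n0.live = 0  [given at root]
2. n1.live = -9  [-9]
3. n2.live = -8  [S₀.live + 1]
4. n3.ok = true  [terminal]
5. n2.cnt = 16  [S.live * -1 + 8]
6. n2.sig = -4  [S.live * -2 - 20]
7. n1.cnt = -6  [S₁.sig + S₁.cnt - 18]
8. n1.sig = 1  [S₁.sig + 5]
9. n5.live = 4  [4]
10. n6.hot = 18  [terminal]
11. n5.cnt = 21  [S.live + b.hot - 1]
12. n5.sig = 11  [b.hot + S.live - 11]
13. n4.off = "wp"  ["wp"]
14. n4.env = 2  [S.sig - 9]
15. n0.cnt = 18  [A.env + 16]
16. n0.sig = 10  [S₁.cnt + 16]

1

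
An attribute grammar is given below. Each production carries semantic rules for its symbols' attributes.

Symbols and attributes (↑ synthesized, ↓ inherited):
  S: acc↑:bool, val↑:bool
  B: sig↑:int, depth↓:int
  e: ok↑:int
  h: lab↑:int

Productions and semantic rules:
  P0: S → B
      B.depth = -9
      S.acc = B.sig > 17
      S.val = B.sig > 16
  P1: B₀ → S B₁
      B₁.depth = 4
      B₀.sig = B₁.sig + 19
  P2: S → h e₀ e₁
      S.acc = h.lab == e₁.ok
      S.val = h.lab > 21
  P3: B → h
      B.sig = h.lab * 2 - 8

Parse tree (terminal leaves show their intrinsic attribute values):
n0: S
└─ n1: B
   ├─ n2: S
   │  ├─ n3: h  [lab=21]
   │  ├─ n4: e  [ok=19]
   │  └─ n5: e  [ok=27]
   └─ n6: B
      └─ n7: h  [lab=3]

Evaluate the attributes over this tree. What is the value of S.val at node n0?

true

1. n1.depth = -9  [-9]
2. n3.lab = 21  [terminal]
3. n4.ok = 19  [terminal]
4. n5.ok = 27  [terminal]
5. n2.acc = false  [h.lab == e₁.ok]
6. n2.val = false  [h.lab > 21]
7. n6.depth = 4  [4]
8. n7.lab = 3  [terminal]
9. n6.sig = -2  [h.lab * 2 - 8]
10. n1.sig = 17  [B₁.sig + 19]
11. n0.acc = false  [B.sig > 17]
12. n0.val = true  [B.sig > 16]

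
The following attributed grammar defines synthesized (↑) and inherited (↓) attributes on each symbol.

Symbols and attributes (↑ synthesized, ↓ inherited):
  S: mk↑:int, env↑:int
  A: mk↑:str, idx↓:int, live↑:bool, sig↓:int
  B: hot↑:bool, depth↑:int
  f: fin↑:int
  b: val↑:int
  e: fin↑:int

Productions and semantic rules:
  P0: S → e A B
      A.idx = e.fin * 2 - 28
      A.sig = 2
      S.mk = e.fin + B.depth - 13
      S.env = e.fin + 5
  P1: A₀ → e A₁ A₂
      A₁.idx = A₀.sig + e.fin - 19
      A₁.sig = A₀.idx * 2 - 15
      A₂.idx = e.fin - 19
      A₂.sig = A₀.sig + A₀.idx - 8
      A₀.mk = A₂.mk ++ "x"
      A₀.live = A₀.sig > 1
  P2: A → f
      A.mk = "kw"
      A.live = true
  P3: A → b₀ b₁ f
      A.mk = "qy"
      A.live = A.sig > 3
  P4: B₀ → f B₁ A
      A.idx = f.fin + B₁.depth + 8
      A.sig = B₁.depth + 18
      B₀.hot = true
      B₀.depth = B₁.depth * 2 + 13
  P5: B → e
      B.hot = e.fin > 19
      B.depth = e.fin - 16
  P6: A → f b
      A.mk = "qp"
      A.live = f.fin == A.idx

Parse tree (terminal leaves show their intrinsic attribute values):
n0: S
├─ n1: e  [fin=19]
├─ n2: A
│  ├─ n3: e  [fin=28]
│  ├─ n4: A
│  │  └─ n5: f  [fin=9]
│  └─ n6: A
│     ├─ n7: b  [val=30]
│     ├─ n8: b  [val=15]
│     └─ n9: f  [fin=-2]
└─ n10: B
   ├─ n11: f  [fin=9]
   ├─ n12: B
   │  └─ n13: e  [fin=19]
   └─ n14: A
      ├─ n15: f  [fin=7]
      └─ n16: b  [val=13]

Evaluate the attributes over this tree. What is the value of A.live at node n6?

1. n1.fin = 19  [terminal]
2. n2.idx = 10  [e.fin * 2 - 28]
3. n2.sig = 2  [2]
4. n3.fin = 28  [terminal]
5. n4.idx = 11  [A₀.sig + e.fin - 19]
6. n4.sig = 5  [A₀.idx * 2 - 15]
7. n5.fin = 9  [terminal]
8. n4.mk = "kw"  ["kw"]
9. n4.live = true  [true]
10. n6.idx = 9  [e.fin - 19]
11. n6.sig = 4  [A₀.sig + A₀.idx - 8]
12. n7.val = 30  [terminal]
13. n8.val = 15  [terminal]
14. n9.fin = -2  [terminal]
15. n6.mk = "qy"  ["qy"]
16. n6.live = true  [A.sig > 3]
17. n2.mk = "qyx"  [A₂.mk ++ "x"]
18. n2.live = true  [A₀.sig > 1]
19. n11.fin = 9  [terminal]
20. n13.fin = 19  [terminal]
21. n12.hot = false  [e.fin > 19]
22. n12.depth = 3  [e.fin - 16]
23. n14.idx = 20  [f.fin + B₁.depth + 8]
24. n14.sig = 21  [B₁.depth + 18]
25. n15.fin = 7  [terminal]
26. n16.val = 13  [terminal]
27. n14.mk = "qp"  ["qp"]
28. n14.live = false  [f.fin == A.idx]
29. n10.hot = true  [true]
30. n10.depth = 19  [B₁.depth * 2 + 13]
31. n0.mk = 25  [e.fin + B.depth - 13]
32. n0.env = 24  [e.fin + 5]

true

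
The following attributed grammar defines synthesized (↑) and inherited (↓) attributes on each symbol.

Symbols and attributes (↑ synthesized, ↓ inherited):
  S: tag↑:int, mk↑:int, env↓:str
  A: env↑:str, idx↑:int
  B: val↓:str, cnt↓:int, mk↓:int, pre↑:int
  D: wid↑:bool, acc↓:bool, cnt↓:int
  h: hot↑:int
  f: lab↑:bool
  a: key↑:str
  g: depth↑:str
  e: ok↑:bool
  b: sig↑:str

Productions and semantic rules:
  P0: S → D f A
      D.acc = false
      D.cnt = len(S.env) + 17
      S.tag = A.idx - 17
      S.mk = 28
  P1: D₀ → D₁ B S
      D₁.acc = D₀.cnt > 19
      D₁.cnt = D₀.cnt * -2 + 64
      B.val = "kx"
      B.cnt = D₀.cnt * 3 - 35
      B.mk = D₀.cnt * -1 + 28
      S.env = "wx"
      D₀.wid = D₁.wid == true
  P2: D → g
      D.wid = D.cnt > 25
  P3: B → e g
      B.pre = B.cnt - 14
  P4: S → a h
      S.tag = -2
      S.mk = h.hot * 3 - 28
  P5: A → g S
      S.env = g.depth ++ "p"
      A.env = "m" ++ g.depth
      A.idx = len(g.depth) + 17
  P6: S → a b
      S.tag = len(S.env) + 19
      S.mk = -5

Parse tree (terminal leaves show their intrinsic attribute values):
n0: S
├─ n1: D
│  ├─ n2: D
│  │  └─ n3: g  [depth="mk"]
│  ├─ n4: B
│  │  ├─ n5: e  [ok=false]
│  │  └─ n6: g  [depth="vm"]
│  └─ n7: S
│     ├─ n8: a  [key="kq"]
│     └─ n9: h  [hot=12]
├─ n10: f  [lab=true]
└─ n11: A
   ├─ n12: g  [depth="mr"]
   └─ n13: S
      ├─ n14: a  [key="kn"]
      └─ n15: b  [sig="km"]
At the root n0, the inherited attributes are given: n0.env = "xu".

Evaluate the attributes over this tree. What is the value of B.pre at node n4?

8

1. n0.env = "xu"  [given at root]
2. n1.acc = false  [false]
3. n1.cnt = 19  [len(S.env) + 17]
4. n2.acc = false  [D₀.cnt > 19]
5. n2.cnt = 26  [D₀.cnt * -2 + 64]
6. n3.depth = "mk"  [terminal]
7. n2.wid = true  [D.cnt > 25]
8. n4.val = "kx"  ["kx"]
9. n4.cnt = 22  [D₀.cnt * 3 - 35]
10. n4.mk = 9  [D₀.cnt * -1 + 28]
11. n5.ok = false  [terminal]
12. n6.depth = "vm"  [terminal]
13. n4.pre = 8  [B.cnt - 14]
14. n7.env = "wx"  ["wx"]
15. n8.key = "kq"  [terminal]
16. n9.hot = 12  [terminal]
17. n7.tag = -2  [-2]
18. n7.mk = 8  [h.hot * 3 - 28]
19. n1.wid = true  [D₁.wid == true]
20. n10.lab = true  [terminal]
21. n12.depth = "mr"  [terminal]
22. n13.env = "mrp"  [g.depth ++ "p"]
23. n14.key = "kn"  [terminal]
24. n15.sig = "km"  [terminal]
25. n13.tag = 22  [len(S.env) + 19]
26. n13.mk = -5  [-5]
27. n11.env = "mmr"  ["m" ++ g.depth]
28. n11.idx = 19  [len(g.depth) + 17]
29. n0.tag = 2  [A.idx - 17]
30. n0.mk = 28  [28]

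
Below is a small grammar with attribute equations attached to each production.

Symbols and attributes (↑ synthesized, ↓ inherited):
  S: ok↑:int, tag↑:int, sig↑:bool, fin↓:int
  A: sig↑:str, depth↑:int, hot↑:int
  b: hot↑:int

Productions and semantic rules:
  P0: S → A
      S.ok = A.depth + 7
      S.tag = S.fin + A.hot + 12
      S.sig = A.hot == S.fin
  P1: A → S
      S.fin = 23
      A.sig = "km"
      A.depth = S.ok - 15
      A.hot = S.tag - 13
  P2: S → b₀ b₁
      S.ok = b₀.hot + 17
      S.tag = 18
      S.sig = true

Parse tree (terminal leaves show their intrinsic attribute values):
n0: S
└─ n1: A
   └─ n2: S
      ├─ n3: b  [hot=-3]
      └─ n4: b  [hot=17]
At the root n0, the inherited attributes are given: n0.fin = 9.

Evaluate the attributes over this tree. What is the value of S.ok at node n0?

1. n0.fin = 9  [given at root]
2. n2.fin = 23  [23]
3. n3.hot = -3  [terminal]
4. n4.hot = 17  [terminal]
5. n2.ok = 14  [b₀.hot + 17]
6. n2.tag = 18  [18]
7. n2.sig = true  [true]
8. n1.sig = "km"  ["km"]
9. n1.depth = -1  [S.ok - 15]
10. n1.hot = 5  [S.tag - 13]
11. n0.ok = 6  [A.depth + 7]
12. n0.tag = 26  [S.fin + A.hot + 12]
13. n0.sig = false  [A.hot == S.fin]

6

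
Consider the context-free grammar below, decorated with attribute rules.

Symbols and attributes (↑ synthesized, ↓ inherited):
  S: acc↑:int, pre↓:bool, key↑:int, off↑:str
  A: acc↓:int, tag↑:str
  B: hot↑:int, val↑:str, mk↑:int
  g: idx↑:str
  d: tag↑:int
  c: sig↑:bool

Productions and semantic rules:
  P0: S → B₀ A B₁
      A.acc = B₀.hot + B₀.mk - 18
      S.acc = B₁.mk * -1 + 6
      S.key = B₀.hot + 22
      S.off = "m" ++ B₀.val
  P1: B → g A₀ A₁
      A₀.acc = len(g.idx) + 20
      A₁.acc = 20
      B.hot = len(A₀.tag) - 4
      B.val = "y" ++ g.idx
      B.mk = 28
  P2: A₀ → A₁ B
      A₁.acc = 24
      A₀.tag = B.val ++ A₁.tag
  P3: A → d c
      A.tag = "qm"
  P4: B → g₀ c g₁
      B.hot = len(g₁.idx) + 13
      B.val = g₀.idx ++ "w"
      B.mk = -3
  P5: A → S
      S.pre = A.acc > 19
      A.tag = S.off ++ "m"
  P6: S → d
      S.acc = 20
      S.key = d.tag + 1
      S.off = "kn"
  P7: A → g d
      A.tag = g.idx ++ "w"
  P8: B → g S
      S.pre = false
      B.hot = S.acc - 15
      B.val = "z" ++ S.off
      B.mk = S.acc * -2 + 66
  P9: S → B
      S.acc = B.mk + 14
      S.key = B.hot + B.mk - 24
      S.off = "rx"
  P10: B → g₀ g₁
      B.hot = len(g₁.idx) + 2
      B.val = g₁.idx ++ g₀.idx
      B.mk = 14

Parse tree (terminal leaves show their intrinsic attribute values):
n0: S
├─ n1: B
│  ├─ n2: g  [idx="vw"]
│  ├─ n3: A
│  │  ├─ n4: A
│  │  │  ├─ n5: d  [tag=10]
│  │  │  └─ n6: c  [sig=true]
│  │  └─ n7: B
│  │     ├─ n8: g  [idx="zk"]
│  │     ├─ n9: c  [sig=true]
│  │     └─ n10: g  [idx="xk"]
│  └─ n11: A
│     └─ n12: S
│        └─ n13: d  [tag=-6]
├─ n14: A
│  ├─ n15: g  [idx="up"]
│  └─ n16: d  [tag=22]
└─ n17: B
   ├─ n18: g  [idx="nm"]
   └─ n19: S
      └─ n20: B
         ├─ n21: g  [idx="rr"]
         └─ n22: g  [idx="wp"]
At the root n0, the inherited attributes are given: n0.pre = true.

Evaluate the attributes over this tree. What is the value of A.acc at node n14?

11

1. n0.pre = true  [given at root]
2. n2.idx = "vw"  [terminal]
3. n3.acc = 22  [len(g.idx) + 20]
4. n4.acc = 24  [24]
5. n5.tag = 10  [terminal]
6. n6.sig = true  [terminal]
7. n4.tag = "qm"  ["qm"]
8. n8.idx = "zk"  [terminal]
9. n9.sig = true  [terminal]
10. n10.idx = "xk"  [terminal]
11. n7.hot = 15  [len(g₁.idx) + 13]
12. n7.val = "zkw"  [g₀.idx ++ "w"]
13. n7.mk = -3  [-3]
14. n3.tag = "zkwqm"  [B.val ++ A₁.tag]
15. n11.acc = 20  [20]
16. n12.pre = true  [A.acc > 19]
17. n13.tag = -6  [terminal]
18. n12.acc = 20  [20]
19. n12.key = -5  [d.tag + 1]
20. n12.off = "kn"  ["kn"]
21. n11.tag = "knm"  [S.off ++ "m"]
22. n1.hot = 1  [len(A₀.tag) - 4]
23. n1.val = "yvw"  ["y" ++ g.idx]
24. n1.mk = 28  [28]
25. n14.acc = 11  [B₀.hot + B₀.mk - 18]
26. n15.idx = "up"  [terminal]
27. n16.tag = 22  [terminal]
28. n14.tag = "upw"  [g.idx ++ "w"]
29. n18.idx = "nm"  [terminal]
30. n19.pre = false  [false]
31. n21.idx = "rr"  [terminal]
32. n22.idx = "wp"  [terminal]
33. n20.hot = 4  [len(g₁.idx) + 2]
34. n20.val = "wprr"  [g₁.idx ++ g₀.idx]
35. n20.mk = 14  [14]
36. n19.acc = 28  [B.mk + 14]
37. n19.key = -6  [B.hot + B.mk - 24]
38. n19.off = "rx"  ["rx"]
39. n17.hot = 13  [S.acc - 15]
40. n17.val = "zrx"  ["z" ++ S.off]
41. n17.mk = 10  [S.acc * -2 + 66]
42. n0.acc = -4  [B₁.mk * -1 + 6]
43. n0.key = 23  [B₀.hot + 22]
44. n0.off = "myvw"  ["m" ++ B₀.val]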